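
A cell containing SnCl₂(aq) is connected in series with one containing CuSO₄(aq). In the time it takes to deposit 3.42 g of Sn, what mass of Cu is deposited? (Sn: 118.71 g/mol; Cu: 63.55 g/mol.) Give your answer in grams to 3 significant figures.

1.83 g

n(Sn) = 3.42 / 118.71 = 0.02881 mol
Sn²⁺ + 2e⁻ → Sn, so n(e⁻) = 2 × 0.02881 = 0.05762 mol
Same current for the same time ⇒ same n(e⁻) = 0.05762 mol in both cells.
Cu²⁺ + 2e⁻ → Cu, so n(Cu) = 0.05762 / 2 = 0.02881 mol
m(Cu) = 0.02881 × 63.55 = 1.83 g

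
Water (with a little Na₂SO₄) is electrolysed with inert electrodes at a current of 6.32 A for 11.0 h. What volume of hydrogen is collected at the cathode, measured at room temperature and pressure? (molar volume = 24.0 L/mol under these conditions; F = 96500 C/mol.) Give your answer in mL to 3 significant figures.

Q = 6.32 A × 39600 s = 2.503×10^5 C
Moles of electrons = 2.503×10^5 / 96500 = 2.594 mol
2H⁺ + 2e⁻ → H₂, so n(H₂) = 2.594 / 2 = 1.297 mol
V = 1.297 × 24.0 = 31.13 L
= 31100 mL

31100 mL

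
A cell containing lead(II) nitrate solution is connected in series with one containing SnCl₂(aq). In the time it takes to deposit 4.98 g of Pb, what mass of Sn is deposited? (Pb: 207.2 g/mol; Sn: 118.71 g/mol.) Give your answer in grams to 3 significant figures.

2.85 g

n(Pb) = 4.98 / 207.2 = 0.02403 mol
Pb²⁺ + 2e⁻ → Pb, so n(e⁻) = 2 × 0.02403 = 0.04806 mol
Same current for the same time ⇒ same n(e⁻) = 0.04806 mol in both cells.
Sn²⁺ + 2e⁻ → Sn, so n(Sn) = 0.04806 / 2 = 0.02403 mol
m(Sn) = 0.02403 × 118.71 = 2.85 g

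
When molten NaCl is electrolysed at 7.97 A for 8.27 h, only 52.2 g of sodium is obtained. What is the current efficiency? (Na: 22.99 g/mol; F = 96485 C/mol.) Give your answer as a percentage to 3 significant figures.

92.3%

Q = 7.97 × 29772 = 2.373×10^5 C
n(e⁻) = 2.373×10^5 / 96485 = 2.459 mol
Na⁺ + e⁻ → Na, so theoretical n(Na) = 2.459 mol → 56.53 g
Efficiency = 52.2 / 56.53 = 0.9234 = 92.3%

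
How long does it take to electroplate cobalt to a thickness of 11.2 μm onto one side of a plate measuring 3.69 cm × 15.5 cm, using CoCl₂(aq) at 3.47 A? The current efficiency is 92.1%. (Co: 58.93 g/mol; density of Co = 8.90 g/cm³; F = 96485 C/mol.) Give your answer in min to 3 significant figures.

Plated area = 3.69 × 15.5 = 57.20 cm²
Volume = 57.20 × 11.2×10⁻⁴ cm = 0.06406 cm³
m(Co) = 0.06406 × 8.90 = 0.5701 g
n(Co) = 0.5701 / 58.93 = 0.009674 mol; n(e⁻) = 2 × 0.009674 = 0.01935 mol
Q = 0.01935 × 96485 / 0.921 = 2027 C
t = 2027 / 3.47 = 584.1 s = 9.74 min

9.74 min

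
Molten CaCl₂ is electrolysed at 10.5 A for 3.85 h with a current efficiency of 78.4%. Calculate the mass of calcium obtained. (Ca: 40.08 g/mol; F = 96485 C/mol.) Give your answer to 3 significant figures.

Q = 10.5 × 13860 = 1.455×10^5 C
n(e⁻) = 1.455×10^5 / 96485 = 1.508 mol
Ca²⁺ + 2e⁻ → Ca, so theoretical m(Ca) = 0.7540 × 40.08 = 30.22 g
Actual mass = 78.4% × 30.22 = 23.7 g

23.7 g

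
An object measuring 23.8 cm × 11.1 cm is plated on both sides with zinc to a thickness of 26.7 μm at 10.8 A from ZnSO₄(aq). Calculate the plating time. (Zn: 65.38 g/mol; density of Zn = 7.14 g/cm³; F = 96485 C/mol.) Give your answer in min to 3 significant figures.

45.9 min

Plated area = 2 × 23.8 × 11.1 = 528.4 cm²
Volume = 528.4 × 26.7×10⁻⁴ cm = 1.411 cm³
m(Zn) = 1.411 × 7.14 = 10.07 g
n(Zn) = 10.07 / 65.38 = 0.1540 mol; n(e⁻) = 2 × 0.1540 = 0.3080 mol
Q = 0.3080 × 96485 = 29720 C
t = 29720 / 10.8 = 2752 s = 45.9 min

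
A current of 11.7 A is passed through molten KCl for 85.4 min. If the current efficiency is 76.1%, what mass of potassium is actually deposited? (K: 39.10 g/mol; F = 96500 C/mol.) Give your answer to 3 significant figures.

Q = 11.7 × 5124 = 59950 C
n(e⁻) = 59950 / 96500 = 0.6212 mol
K⁺ + e⁻ → K, so theoretical m(K) = 0.6212 × 39.10 = 24.29 g
Actual mass = 76.1% × 24.29 = 18.5 g

18.5 g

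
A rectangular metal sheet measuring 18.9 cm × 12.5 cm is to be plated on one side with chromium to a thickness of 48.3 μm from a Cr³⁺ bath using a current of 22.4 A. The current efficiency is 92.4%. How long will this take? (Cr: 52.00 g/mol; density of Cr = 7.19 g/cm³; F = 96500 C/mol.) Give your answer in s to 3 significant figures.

2210 s

Plated area = 18.9 × 12.5 = 236.3 cm²
Volume = 236.3 × 48.3×10⁻⁴ cm = 1.141 cm³
m(Cr) = 1.141 × 7.19 = 8.204 g
n(Cr) = 8.204 / 52.00 = 0.1578 mol; n(e⁻) = 3 × 0.1578 = 0.4734 mol
Q = 0.4734 × 96500 / 0.924 = 49440 C
t = 49440 / 22.4 = 2207 s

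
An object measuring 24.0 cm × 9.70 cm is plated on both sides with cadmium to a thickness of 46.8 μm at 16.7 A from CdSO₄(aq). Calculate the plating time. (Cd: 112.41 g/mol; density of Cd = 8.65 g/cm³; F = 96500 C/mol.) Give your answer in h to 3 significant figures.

0.538 h

Plated area = 2 × 24.0 × 9.70 = 465.6 cm²
Volume = 465.6 × 46.8×10⁻⁴ cm = 2.179 cm³
m(Cd) = 2.179 × 8.65 = 18.85 g
n(Cd) = 18.85 / 112.41 = 0.1677 mol; n(e⁻) = 2 × 0.1677 = 0.3354 mol
Q = 0.3354 × 96500 = 32370 C
t = 32370 / 16.7 = 1938 s = 0.538 h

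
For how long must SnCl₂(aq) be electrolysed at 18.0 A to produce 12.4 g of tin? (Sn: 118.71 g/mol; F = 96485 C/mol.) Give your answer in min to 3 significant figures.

18.7 min

n(Sn) = 12.4 / 118.71 = 0.1045 mol
Sn²⁺ + 2e⁻ → Sn, so n(e⁻) = 2 × 0.1045 = 0.2090 mol
Q = 0.2090 × 96485 = 20170 C
t = Q / I = 20170 / 18.0 = 1121 s = 18.7 min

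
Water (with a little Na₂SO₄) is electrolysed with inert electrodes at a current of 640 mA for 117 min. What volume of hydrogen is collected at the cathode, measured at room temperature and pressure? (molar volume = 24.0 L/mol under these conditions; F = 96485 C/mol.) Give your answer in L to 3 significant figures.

0.559 L

Q = 0.640 A × 7020 s = 4493 C
n(e⁻) = Q/F = 4493/96485 = 0.04657 mol
2H⁺ + 2e⁻ → H₂, so n(H₂) = 0.04657 / 2 = 0.02329 mol
V = 0.02329 × 24.0 = 0.5590 L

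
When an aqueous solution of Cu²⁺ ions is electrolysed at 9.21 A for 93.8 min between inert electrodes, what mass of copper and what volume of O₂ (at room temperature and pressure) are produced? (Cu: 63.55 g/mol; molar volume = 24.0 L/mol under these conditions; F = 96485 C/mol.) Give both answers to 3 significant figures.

Q = 9.21 × 5628 = 51830 C; n(e⁻) = 51830 / 96485 = 0.5372 mol
Cathode: Cu²⁺ + 2e⁻ → Cu → n(Cu) = 0.5372/2 = 0.2686 mol → 17.1 g
Anode: 2H₂O → O₂ + 4H⁺ + 4e⁻ → n(O₂) = 0.5372/4 = 0.1343 mol → 3.22 L

17.1 g Cu; 3.22 L O₂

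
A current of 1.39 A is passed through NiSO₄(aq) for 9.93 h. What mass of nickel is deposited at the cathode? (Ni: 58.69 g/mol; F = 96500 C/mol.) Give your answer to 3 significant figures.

Q = 1.39 A × 35748 s = 49690 C
Moles of electrons = 49690 / 96500 = 0.5149 mol
Ni²⁺ + 2e⁻ → Ni, so n(Ni) = 0.5149 / 2 = 0.2575 mol
m = 0.2575 × 58.69 = 15.1 g

15.1 g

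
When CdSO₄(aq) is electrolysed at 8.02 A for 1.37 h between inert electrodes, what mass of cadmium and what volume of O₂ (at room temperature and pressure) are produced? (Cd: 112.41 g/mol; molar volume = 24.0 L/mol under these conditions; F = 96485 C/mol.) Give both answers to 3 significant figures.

23.0 g Cd; 2.46 L O₂

Q = 8.02 × 4932 = 39550 C; n(e⁻) = 39550 / 96485 = 0.4099 mol
Cathode: Cd²⁺ + 2e⁻ → Cd → n(Cd) = 0.4099/2 = 0.2050 mol → 23.0 g
Anode: 2H₂O → O₂ + 4H⁺ + 4e⁻ → n(O₂) = 0.4099/4 = 0.1025 mol → 2.46 L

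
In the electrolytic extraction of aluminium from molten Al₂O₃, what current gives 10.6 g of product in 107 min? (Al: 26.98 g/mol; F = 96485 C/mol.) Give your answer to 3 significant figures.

17.7 A

n(Al) = 10.6 / 26.98 = 0.3929 mol
Al³⁺ + 3e⁻ → Al, so n(e⁻) = 3 × 0.3929 = 1.179 mol
Q = 1.179 × 96485 = 1.138×10^5 C
I = Q / t = 1.138×10^5 / 6420 s = 17.7 A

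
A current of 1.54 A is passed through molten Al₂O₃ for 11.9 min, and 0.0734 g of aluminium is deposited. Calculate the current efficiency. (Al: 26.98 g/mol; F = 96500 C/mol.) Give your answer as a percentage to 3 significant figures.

Q = 1.54 × 714 = 1100 C
n(e⁻) = 1100 / 96500 = 0.01140 mol
Al³⁺ + 3e⁻ → Al, so theoretical n(Al) = 0.003800 mol → 0.1025 g
Efficiency = 0.0734 / 0.1025 = 0.7161 = 71.6%

71.6%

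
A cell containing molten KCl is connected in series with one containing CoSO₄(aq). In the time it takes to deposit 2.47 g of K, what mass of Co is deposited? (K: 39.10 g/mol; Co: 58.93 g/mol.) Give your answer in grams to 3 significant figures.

1.86 g

n(K) = 2.47 / 39.10 = 0.06317 mol
K⁺ + e⁻ → K, so n(e⁻) = 0.06317 mol
The cells are in series, so the same charge (and hence the same n(e⁻) = 0.06317 mol) passes through both.
Co²⁺ + 2e⁻ → Co, so n(Co) = 0.06317 / 2 = 0.03159 mol
m(Co) = 0.03159 × 58.93 = 1.86 g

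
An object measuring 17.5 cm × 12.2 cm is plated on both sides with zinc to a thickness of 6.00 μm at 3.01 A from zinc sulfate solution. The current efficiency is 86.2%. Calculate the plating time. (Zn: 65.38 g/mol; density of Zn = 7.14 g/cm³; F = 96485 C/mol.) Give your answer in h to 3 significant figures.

0.578 h

Plated area = 2 × 17.5 × 12.2 = 427.0 cm²
Volume = 427.0 × 6.00×10⁻⁴ cm = 0.2562 cm³
m(Zn) = 0.2562 × 7.14 = 1.829 g
n(Zn) = 1.829 / 65.38 = 0.02797 mol; n(e⁻) = 2 × 0.02797 = 0.05594 mol
Q = 0.05594 × 96485 / 0.862 = 6261 C
t = 6261 / 3.01 = 2080 s = 0.578 h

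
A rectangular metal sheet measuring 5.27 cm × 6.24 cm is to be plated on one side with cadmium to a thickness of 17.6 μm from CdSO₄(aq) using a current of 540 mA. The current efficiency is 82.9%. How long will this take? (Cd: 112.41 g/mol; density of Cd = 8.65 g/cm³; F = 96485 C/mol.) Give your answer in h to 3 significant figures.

0.533 h

Plated area = 5.27 × 6.24 = 32.88 cm²
Volume = 32.88 × 17.6×10⁻⁴ cm = 0.05787 cm³
m(Cd) = 0.05787 × 8.65 = 0.5006 g
n(Cd) = 0.5006 / 112.41 = 0.004453 mol; n(e⁻) = 2 × 0.004453 = 0.008906 mol
Q = 0.008906 × 96485 / 0.829 = 1037 C
t = 1037 / 0.540 = 1920 s = 0.533 h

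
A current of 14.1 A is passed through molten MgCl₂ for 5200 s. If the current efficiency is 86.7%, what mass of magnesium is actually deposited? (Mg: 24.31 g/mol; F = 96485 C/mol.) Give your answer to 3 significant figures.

8.01 g

Q = 14.1 × 5200 = 73320 C
n(e⁻) = 73320 / 96485 = 0.7599 mol
Mg²⁺ + 2e⁻ → Mg, so theoretical m(Mg) = 0.3800 × 24.31 = 9.238 g
Actual mass = 86.7% × 9.238 = 8.01 g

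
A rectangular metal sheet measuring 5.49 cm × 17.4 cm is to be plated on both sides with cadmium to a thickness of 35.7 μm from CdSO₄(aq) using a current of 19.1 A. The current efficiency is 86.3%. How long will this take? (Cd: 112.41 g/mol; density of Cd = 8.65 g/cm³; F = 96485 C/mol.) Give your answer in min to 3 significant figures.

10.2 min

Plated area = 2 × 5.49 × 17.4 = 191.1 cm²
Volume = 191.1 × 35.7×10⁻⁴ cm = 0.6822 cm³
m(Cd) = 0.6822 × 8.65 = 5.901 g
n(Cd) = 5.901 / 112.41 = 0.05250 mol; n(e⁻) = 2 × 0.05250 = 0.1050 mol
Q = 0.1050 × 96485 / 0.863 = 11740 C
t = 11740 / 19.1 = 614.7 s = 10.2 min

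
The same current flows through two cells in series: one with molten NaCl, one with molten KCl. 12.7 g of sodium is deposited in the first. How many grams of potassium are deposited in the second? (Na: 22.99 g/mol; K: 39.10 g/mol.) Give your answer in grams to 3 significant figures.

21.6 g

n(Na) = 12.7 / 22.99 = 0.5524 mol
Na⁺ + e⁻ → Na, so n(e⁻) = 0.5524 mol
Same current for the same time ⇒ same n(e⁻) = 0.5524 mol in both cells.
K⁺ + e⁻ → K, so n(K) = 0.5524 mol
m(K) = 0.5524 × 39.10 = 21.6 g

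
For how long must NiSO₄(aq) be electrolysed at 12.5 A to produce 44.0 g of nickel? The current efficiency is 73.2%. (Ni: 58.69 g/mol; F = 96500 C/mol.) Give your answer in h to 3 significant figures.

n(Ni) = 44.0 / 58.69 = 0.7497 mol
Ni²⁺ + 2e⁻ → Ni, so n(e⁻) = 2 × 0.7497 = 1.499 mol
Q = 1.499 × 96500 / 0.732 = 1.976×10^5 C
t = Q / I = 1.976×10^5 / 12.5 = 15810 s = 4.39 h

4.39 h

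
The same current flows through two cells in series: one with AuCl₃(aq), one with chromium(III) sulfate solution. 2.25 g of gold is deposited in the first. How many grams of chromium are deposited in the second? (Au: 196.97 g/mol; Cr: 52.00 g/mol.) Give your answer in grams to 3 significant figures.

0.594 g

n(Au) = 2.25 / 196.97 = 0.01142 mol
Au³⁺ + 3e⁻ → Au, so n(e⁻) = 3 × 0.01142 = 0.03426 mol
In series, the same 0.03426 mol of electrons flows through the second cell.
Cr³⁺ + 3e⁻ → Cr, so n(Cr) = 0.03426 / 3 = 0.01142 mol
m(Cr) = 0.01142 × 52.00 = 0.594 g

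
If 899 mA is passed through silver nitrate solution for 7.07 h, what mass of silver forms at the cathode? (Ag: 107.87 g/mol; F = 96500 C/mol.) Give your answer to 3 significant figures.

25.6 g

Charge passed = 0.899 × 25452 = 22880 C
Moles of electrons = 22880 / 96500 = 0.2371 mol
Ag⁺ + e⁻ → Ag, so n(Ag) = 0.2371 mol
m = 0.2371 × 107.87 = 25.6 g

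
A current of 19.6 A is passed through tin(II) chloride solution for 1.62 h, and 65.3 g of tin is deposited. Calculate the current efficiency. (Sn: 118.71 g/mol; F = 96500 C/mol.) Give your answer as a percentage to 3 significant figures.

92.9%

Q = 19.6 × 5832 = 1.143×10^5 C
n(e⁻) = 1.143×10^5 / 96500 = 1.184 mol
Sn²⁺ + 2e⁻ → Sn, so theoretical n(Sn) = 0.5920 mol → 70.28 g
Efficiency = 65.3 / 70.28 = 0.9291 = 92.9%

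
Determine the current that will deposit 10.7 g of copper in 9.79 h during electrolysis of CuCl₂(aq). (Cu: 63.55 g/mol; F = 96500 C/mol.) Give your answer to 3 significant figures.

n(Cu) = 10.7 / 63.55 = 0.1684 mol
Cu²⁺ + 2e⁻ → Cu, so n(e⁻) = 2 × 0.1684 = 0.3368 mol
Q = 0.3368 × 96500 = 32500 C
I = Q / t = 32500 / 35244 s = 0.922 A

0.922 A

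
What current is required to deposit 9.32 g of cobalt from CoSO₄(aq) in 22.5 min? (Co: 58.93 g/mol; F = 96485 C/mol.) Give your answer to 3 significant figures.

n(Co) = 9.32 / 58.93 = 0.1582 mol
Co²⁺ + 2e⁻ → Co, so n(e⁻) = 2 × 0.1582 = 0.3164 mol
Q = 0.3164 × 96485 = 30530 C
I = Q / t = 30530 / 1350 s = 22.6 A

22.6 A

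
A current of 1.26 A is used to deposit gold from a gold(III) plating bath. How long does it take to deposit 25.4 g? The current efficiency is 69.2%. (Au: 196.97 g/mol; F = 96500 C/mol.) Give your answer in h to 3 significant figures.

11.9 h

n(Au) = 25.4 / 196.97 = 0.1290 mol
Au³⁺ + 3e⁻ → Au, so n(e⁻) = 3 × 0.1290 = 0.3870 mol
Q = 0.3870 × 96500 / 0.692 = 53970 C
t = Q / I = 53970 / 1.26 = 42830 s = 11.9 h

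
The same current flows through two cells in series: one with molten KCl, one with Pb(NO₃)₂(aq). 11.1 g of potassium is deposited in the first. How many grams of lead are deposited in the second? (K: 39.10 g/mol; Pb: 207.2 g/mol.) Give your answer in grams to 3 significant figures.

29.4 g

n(K) = 11.1 / 39.10 = 0.2839 mol
K⁺ + e⁻ → K, so n(e⁻) = 0.2839 mol
In series, the same 0.2839 mol of electrons flows through the second cell.
Pb²⁺ + 2e⁻ → Pb, so n(Pb) = 0.2839 / 2 = 0.1420 mol
m(Pb) = 0.1420 × 207.2 = 29.4 g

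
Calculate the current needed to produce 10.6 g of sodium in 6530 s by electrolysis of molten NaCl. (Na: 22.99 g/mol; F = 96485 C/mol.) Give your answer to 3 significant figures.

6.81 A

n(Na) = 10.6 / 22.99 = 0.4611 mol
Na⁺ + e⁻ → Na, so n(e⁻) = 0.4611 mol
Q = 0.4611 × 96485 = 44490 C
I = Q / t = 44490 / 6530 s = 6.81 A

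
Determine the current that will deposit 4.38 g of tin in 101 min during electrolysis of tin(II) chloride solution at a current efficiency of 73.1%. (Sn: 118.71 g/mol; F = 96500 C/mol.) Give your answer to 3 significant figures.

n(Sn) = 4.38 / 118.71 = 0.03690 mol
Sn²⁺ + 2e⁻ → Sn, so n(e⁻) = 2 × 0.03690 = 0.07380 mol
Q = 0.07380 × 96500 / 0.731 = 9742 C
I = Q / t = 9742 / 6060 s = 1.61 A

1.61 A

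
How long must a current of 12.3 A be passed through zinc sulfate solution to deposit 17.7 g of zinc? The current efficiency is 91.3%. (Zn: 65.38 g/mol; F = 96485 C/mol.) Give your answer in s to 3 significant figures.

4650 s

n(Zn) = 17.7 / 65.38 = 0.2707 mol
Zn²⁺ + 2e⁻ → Zn, so n(e⁻) = 2 × 0.2707 = 0.5414 mol
Q = 0.5414 × 96485 / 0.913 = 57210 C
t = Q / I = 57210 / 12.3 = 4651 s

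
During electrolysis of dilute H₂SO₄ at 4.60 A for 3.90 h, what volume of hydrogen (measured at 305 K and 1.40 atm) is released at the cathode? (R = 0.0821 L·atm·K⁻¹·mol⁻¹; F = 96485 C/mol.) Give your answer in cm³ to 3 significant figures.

5990 cm³

Q = It = 4.60 × 14040 = 64580 C
Moles of electrons = 64580 / 96485 = 0.6693 mol
2H⁺ + 2e⁻ → H₂, so n(H₂) = 0.6693 / 2 = 0.3347 mol
V = nRT/P = 0.3347 × 0.0821 × 305 / 1.40 = 5.986 L
= 5990 cm³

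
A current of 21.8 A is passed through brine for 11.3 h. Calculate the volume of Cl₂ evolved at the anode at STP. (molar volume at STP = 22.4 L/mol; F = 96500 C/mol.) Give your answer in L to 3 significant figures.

Charge passed = 21.8 × 40680 = 8.868×10^5 C
n(e⁻) = 8.868×10^5 / 96500 = 9.190 mol
2Cl⁻ → Cl₂ + 2e⁻, so n(Cl₂) = 9.190 / 2 = 4.595 mol
V = 4.595 × 22.4 = 102.9 L

103 L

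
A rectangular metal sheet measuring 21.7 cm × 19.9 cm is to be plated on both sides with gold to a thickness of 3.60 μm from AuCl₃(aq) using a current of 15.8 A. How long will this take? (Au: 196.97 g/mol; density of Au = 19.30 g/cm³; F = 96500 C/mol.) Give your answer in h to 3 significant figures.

0.155 h

Plated area = 2 × 21.7 × 19.9 = 863.7 cm²
Volume = 863.7 × 3.60×10⁻⁴ cm = 0.3109 cm³
m(Au) = 0.3109 × 19.30 = 6.000 g
n(Au) = 6.000 / 196.97 = 0.03046 mol; n(e⁻) = 3 × 0.03046 = 0.09138 mol
Q = 0.09138 × 96500 = 8818 C
t = 8818 / 15.8 = 558.1 s = 0.155 h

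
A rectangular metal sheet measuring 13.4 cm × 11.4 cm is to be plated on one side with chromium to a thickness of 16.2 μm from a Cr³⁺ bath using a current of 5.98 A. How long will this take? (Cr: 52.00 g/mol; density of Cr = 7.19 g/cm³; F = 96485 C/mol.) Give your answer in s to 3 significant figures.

1660 s

Plated area = 13.4 × 11.4 = 152.8 cm²
Volume = 152.8 × 16.2×10⁻⁴ cm = 0.2475 cm³
m(Cr) = 0.2475 × 7.19 = 1.780 g
n(Cr) = 1.780 / 52.00 = 0.03423 mol; n(e⁻) = 3 × 0.03423 = 0.1027 mol
Q = 0.1027 × 96485 = 9909 C
t = 9909 / 5.98 = 1657 s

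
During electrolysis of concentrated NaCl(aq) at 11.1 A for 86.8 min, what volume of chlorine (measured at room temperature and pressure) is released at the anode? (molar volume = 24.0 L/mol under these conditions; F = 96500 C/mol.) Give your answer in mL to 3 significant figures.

7190 mL

Q = 11.1 A × 5208 s = 57810 C
n(e⁻) = 57810 / 96500 = 0.5991 mol
2Cl⁻ → Cl₂ + 2e⁻, so n(Cl₂) = 0.5991 / 2 = 0.2996 mol
V = 0.2996 × 24.0 = 7.190 L
= 7190 mL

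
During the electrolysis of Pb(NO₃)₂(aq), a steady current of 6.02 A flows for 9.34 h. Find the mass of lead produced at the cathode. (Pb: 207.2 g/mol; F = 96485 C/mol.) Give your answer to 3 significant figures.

217 g

Q = It = 6.02 × 33624 = 2.024×10^5 C
n(e⁻) = Q/F = 2.024×10^5/96485 = 2.098 mol
Pb²⁺ + 2e⁻ → Pb, so n(Pb) = 2.098 / 2 = 1.049 mol
m = 1.049 × 207.2 = 217 g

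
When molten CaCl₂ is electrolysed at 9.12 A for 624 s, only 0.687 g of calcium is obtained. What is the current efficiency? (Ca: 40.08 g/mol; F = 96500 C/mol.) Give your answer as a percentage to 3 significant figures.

58.1%

Q = 9.12 × 624 = 5691 C
n(e⁻) = 5691 / 96500 = 0.05897 mol
Ca²⁺ + 2e⁻ → Ca, so theoretical n(Ca) = 0.02949 mol → 1.182 g
Efficiency = 0.687 / 1.182 = 0.5812 = 58.1%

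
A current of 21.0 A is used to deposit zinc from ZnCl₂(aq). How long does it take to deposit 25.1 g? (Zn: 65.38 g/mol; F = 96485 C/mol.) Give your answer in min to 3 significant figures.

58.8 min

n(Zn) = 25.1 / 65.38 = 0.3839 mol
Zn²⁺ + 2e⁻ → Zn, so n(e⁻) = 2 × 0.3839 = 0.7678 mol
Q = 0.7678 × 96485 = 74080 C
t = Q / I = 74080 / 21.0 = 3528 s = 58.8 min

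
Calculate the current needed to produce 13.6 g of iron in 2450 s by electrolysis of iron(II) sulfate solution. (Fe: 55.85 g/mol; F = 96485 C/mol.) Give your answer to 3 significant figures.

n(Fe) = 13.6 / 55.85 = 0.2435 mol
Fe²⁺ + 2e⁻ → Fe, so n(e⁻) = 2 × 0.2435 = 0.4870 mol
Q = 0.4870 × 96485 = 46990 C
I = Q / t = 46990 / 2450 s = 19.2 A

19.2 A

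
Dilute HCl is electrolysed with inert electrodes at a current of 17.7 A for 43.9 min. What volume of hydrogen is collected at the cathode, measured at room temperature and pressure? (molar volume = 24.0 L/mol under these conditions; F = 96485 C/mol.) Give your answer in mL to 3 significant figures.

5800 mL

Charge passed = 17.7 × 2634 = 46620 C
n(e⁻) = 46620 / 96485 = 0.4832 mol
2H⁺ + 2e⁻ → H₂, so n(H₂) = 0.4832 / 2 = 0.2416 mol
V = 0.2416 × 24.0 = 5.798 L
= 5800 mL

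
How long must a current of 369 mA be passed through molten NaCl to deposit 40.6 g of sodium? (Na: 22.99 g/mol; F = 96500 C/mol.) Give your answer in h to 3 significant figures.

128 h

n(Na) = 40.6 / 22.99 = 1.766 mol
Na⁺ + e⁻ → Na, so n(e⁻) = 1.766 mol
Q = 1.766 × 96500 = 1.704×10^5 C
t = Q / I = 1.704×10^5 / 0.369 = 4.618×10^5 s = 128 h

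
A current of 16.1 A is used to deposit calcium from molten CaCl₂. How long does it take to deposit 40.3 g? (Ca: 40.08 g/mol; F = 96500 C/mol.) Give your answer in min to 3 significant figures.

201 min

n(Ca) = 40.3 / 40.08 = 1.005 mol
Ca²⁺ + 2e⁻ → Ca, so n(e⁻) = 2 × 1.005 = 2.010 mol
Q = 2.010 × 96500 = 1.940×10^5 C
t = Q / I = 1.940×10^5 / 16.1 = 12050 s = 201 min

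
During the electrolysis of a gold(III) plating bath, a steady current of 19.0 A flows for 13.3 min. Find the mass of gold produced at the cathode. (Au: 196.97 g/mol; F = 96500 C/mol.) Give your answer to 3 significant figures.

10.3 g

Q = 19.0 A × 798 s = 15160 C
n(e⁻) = 15160 / 96500 = 0.1571 mol
Au³⁺ + 3e⁻ → Au, so n(Au) = 0.1571 / 3 = 0.05237 mol
m = 0.05237 × 196.97 = 10.3 g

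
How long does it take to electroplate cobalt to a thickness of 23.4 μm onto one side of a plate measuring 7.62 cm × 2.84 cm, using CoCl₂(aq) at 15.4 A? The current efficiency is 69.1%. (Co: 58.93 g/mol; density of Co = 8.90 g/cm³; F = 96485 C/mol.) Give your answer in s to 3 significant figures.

Plated area = 7.62 × 2.84 = 21.64 cm²
Volume = 21.64 × 23.4×10⁻⁴ cm = 0.05064 cm³
m(Co) = 0.05064 × 8.90 = 0.4507 g
n(Co) = 0.4507 / 58.93 = 0.007648 mol; n(e⁻) = 2 × 0.007648 = 0.01530 mol
Q = 0.01530 × 96485 / 0.691 = 2136 C
t = 2136 / 15.4 = 138.7 s

139 s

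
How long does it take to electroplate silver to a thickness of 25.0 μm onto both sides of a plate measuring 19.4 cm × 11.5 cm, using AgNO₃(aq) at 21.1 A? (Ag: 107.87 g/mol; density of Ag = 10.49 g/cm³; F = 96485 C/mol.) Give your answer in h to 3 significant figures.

Plated area = 2 × 19.4 × 11.5 = 446.2 cm²
Volume = 446.2 × 25.0×10⁻⁴ cm = 1.116 cm³
m(Ag) = 1.116 × 10.49 = 11.71 g
n(Ag) = 11.71 / 107.87 = 0.1086 mol; n(e⁻) = 0.1086 mol
Q = 0.1086 × 96485 = 10480 C
t = 10480 / 21.1 = 496.7 s = 0.138 h

0.138 h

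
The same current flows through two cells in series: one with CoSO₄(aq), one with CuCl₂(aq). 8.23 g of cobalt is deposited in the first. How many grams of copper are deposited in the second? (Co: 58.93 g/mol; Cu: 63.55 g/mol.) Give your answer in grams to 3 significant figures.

8.88 g

n(Co) = 8.23 / 58.93 = 0.1397 mol
Co²⁺ + 2e⁻ → Co, so n(e⁻) = 2 × 0.1397 = 0.2794 mol
The cells are in series, so the same charge (and hence the same n(e⁻) = 0.2794 mol) passes through both.
Cu²⁺ + 2e⁻ → Cu, so n(Cu) = 0.2794 / 2 = 0.1397 mol
m(Cu) = 0.1397 × 63.55 = 8.88 g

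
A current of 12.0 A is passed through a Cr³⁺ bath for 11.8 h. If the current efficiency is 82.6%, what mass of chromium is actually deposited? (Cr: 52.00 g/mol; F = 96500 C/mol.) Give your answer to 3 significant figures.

75.6 g

Q = 12.0 × 42480 = 5.098×10^5 C
n(e⁻) = 5.098×10^5 / 96500 = 5.283 mol
Cr³⁺ + 3e⁻ → Cr, so theoretical m(Cr) = 1.761 × 52.00 = 91.57 g
Actual mass = 82.6% × 91.57 = 75.6 g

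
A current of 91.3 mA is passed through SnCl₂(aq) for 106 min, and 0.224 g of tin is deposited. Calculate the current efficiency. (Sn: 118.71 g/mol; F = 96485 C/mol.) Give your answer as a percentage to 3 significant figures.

62.7%

Q = 0.0913 × 6360 = 580.7 C
n(e⁻) = 580.7 / 96485 = 0.006019 mol
Sn²⁺ + 2e⁻ → Sn, so theoretical n(Sn) = 0.003010 mol → 0.3573 g
Efficiency = 0.224 / 0.3573 = 0.6269 = 62.7%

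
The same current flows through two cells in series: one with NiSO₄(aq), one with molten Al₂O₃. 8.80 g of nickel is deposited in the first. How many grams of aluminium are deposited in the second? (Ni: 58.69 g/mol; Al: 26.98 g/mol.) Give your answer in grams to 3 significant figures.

n(Ni) = 8.80 / 58.69 = 0.1499 mol
Ni²⁺ + 2e⁻ → Ni, so n(e⁻) = 2 × 0.1499 = 0.2998 mol
Since the cells are in series, n(e⁻) in the Al cell is also 0.2998 mol.
Al³⁺ + 3e⁻ → Al, so n(Al) = 0.2998 / 3 = 0.09993 mol
m(Al) = 0.09993 × 26.98 = 2.70 g

2.70 g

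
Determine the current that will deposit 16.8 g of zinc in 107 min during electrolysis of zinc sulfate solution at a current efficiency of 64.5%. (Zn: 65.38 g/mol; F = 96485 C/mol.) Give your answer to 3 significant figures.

12.0 A

n(Zn) = 16.8 / 65.38 = 0.2570 mol
Zn²⁺ + 2e⁻ → Zn, so n(e⁻) = 2 × 0.2570 = 0.5140 mol
Q = 0.5140 × 96485 / 0.645 = 76890 C
I = Q / t = 76890 / 6420 s = 12.0 A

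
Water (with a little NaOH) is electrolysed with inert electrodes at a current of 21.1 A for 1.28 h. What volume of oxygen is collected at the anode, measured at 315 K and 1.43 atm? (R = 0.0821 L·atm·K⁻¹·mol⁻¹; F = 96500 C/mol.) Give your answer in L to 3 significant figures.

4.56 L

Charge passed = 21.1 × 4608 = 97230 C
Moles of electrons = 97230 / 96500 = 1.008 mol
2H₂O → O₂ + 4H⁺ + 4e⁻, so n(O₂) = 1.008 / 4 = 0.2520 mol
V = nRT/P = 0.2520 × 0.0821 × 315 / 1.43 = 4.557 L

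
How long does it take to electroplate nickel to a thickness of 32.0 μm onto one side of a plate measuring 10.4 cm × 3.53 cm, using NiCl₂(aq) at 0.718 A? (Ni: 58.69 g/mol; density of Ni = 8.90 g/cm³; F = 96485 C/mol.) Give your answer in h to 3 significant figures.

Plated area = 10.4 × 3.53 = 36.71 cm²
Volume = 36.71 × 32.0×10⁻⁴ cm = 0.1175 cm³
m(Ni) = 0.1175 × 8.90 = 1.046 g
n(Ni) = 1.046 / 58.69 = 0.01782 mol; n(e⁻) = 2 × 0.01782 = 0.03564 mol
Q = 0.03564 × 96485 = 3439 C
t = 3439 / 0.718 = 4790 s = 1.33 h

1.33 h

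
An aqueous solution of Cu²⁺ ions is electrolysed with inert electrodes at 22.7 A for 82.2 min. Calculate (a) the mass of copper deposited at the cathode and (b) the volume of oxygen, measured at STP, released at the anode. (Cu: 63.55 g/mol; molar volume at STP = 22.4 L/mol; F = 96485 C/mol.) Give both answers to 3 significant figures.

36.9 g Cu; 6.50 L O₂

Q = 22.7 × 4932 = 1.120×10^5 C; n(e⁻) = 1.120×10^5 / 96485 = 1.161 mol
Cathode: Cu²⁺ + 2e⁻ → Cu → n(Cu) = 1.161/2 = 0.5805 mol → 36.9 g
Anode: 2H₂O → O₂ + 4H⁺ + 4e⁻ → n(O₂) = 1.161/4 = 0.2903 mol → 6.50 L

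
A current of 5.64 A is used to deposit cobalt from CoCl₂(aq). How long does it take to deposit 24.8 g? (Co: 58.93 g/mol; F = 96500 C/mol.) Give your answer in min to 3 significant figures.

240 min

n(Co) = 24.8 / 58.93 = 0.4208 mol
Co²⁺ + 2e⁻ → Co, so n(e⁻) = 2 × 0.4208 = 0.8416 mol
Q = 0.8416 × 96500 = 81210 C
t = Q / I = 81210 / 5.64 = 14400 s = 240 min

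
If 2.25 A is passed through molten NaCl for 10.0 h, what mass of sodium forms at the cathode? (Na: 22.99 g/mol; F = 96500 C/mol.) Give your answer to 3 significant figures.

Q = It = 2.25 × 36000 = 81000 C
n(e⁻) = 81000 / 96500 = 0.8394 mol
Na⁺ + e⁻ → Na, so n(Na) = 0.8394 mol
m = 0.8394 × 22.99 = 19.3 g

19.3 g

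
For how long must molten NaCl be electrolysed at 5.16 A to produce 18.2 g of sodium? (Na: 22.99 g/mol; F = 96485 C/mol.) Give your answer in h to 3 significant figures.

4.11 h

n(Na) = 18.2 / 22.99 = 0.7916 mol
Na⁺ + e⁻ → Na, so n(e⁻) = 0.7916 mol
Q = 0.7916 × 96485 = 76380 C
t = Q / I = 76380 / 5.16 = 14800 s = 4.11 h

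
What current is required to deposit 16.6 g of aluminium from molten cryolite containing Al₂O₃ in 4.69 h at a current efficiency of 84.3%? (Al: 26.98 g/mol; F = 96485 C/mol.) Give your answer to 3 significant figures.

n(Al) = 16.6 / 26.98 = 0.6153 mol
Al³⁺ + 3e⁻ → Al, so n(e⁻) = 3 × 0.6153 = 1.846 mol
Q = 1.846 × 96485 / 0.843 = 2.113×10^5 C
I = Q / t = 2.113×10^5 / 16884 s = 12.5 A

12.5 A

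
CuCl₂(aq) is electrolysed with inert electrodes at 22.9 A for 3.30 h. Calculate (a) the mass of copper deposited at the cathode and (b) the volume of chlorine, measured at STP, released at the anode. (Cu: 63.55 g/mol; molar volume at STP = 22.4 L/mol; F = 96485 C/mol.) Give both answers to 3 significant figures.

Q = 22.9 × 11880 = 2.721×10^5 C; n(e⁻) = 2.721×10^5 / 96485 = 2.820 mol
Cathode: Cu²⁺ + 2e⁻ → Cu → n(Cu) = 2.820/2 = 1.410 mol → 89.6 g
Anode: 2Cl⁻ → Cl₂ + 2e⁻ → n(Cl₂) = 2.820/2 = 1.410 mol → 31.6 L

89.6 g Cu; 31.6 L Cl₂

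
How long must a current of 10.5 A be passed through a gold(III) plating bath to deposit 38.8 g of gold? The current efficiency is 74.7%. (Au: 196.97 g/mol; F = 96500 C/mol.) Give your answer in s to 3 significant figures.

n(Au) = 38.8 / 196.97 = 0.1970 mol
Au³⁺ + 3e⁻ → Au, so n(e⁻) = 3 × 0.1970 = 0.5910 mol
Q = 0.5910 × 96500 / 0.747 = 76350 C
t = Q / I = 76350 / 10.5 = 7271 s

7270 s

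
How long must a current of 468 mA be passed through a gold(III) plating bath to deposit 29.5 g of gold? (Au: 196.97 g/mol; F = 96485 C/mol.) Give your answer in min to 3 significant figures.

n(Au) = 29.5 / 196.97 = 0.1498 mol
Au³⁺ + 3e⁻ → Au, so n(e⁻) = 3 × 0.1498 = 0.4494 mol
Q = 0.4494 × 96485 = 43360 C
t = Q / I = 43360 / 0.468 = 92650 s = 1540 min

1540 min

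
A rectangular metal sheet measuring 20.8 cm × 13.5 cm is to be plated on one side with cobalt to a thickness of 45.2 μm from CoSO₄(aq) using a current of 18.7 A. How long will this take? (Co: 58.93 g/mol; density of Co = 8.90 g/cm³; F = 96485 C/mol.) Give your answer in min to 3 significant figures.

Plated area = 20.8 × 13.5 = 280.8 cm²
Volume = 280.8 × 45.2×10⁻⁴ cm = 1.269 cm³
m(Co) = 1.269 × 8.90 = 11.29 g
n(Co) = 11.29 / 58.93 = 0.1916 mol; n(e⁻) = 2 × 0.1916 = 0.3832 mol
Q = 0.3832 × 96485 = 36970 C
t = 36970 / 18.7 = 1977 s = 33.0 min

33.0 min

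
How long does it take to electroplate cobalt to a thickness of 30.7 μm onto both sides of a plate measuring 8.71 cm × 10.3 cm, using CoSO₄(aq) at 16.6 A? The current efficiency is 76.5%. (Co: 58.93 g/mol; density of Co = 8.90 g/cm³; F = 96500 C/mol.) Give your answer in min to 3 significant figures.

Plated area = 2 × 8.71 × 10.3 = 179.4 cm²
Volume = 179.4 × 30.7×10⁻⁴ cm = 0.5508 cm³
m(Co) = 0.5508 × 8.90 = 4.902 g
n(Co) = 4.902 / 58.93 = 0.08318 mol; n(e⁻) = 2 × 0.08318 = 0.1664 mol
Q = 0.1664 × 96500 / 0.765 = 20990 C
t = 20990 / 16.6 = 1264 s = 21.1 min

21.1 min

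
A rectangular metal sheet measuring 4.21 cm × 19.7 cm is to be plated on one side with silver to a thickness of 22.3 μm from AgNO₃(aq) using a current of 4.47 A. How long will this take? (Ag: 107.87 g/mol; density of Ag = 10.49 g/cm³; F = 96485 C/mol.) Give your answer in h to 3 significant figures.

Plated area = 4.21 × 19.7 = 82.94 cm²
Volume = 82.94 × 22.3×10⁻⁴ cm = 0.1850 cm³
m(Ag) = 0.1850 × 10.49 = 1.941 g
n(Ag) = 1.941 / 107.87 = 0.01799 mol; n(e⁻) = 0.01799 mol
Q = 0.01799 × 96485 = 1736 C
t = 1736 / 4.47 = 388.4 s = 0.108 h

0.108 h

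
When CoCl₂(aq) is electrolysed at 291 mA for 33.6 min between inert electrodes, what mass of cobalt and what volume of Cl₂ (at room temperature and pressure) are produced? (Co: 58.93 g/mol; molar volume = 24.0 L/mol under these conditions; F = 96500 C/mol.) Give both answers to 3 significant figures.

Q = 0.291 × 2016 = 586.7 C; n(e⁻) = 586.7 / 96500 = 0.006080 mol
Cathode: Co²⁺ + 2e⁻ → Co → n(Co) = 0.006080/2 = 0.003040 mol → 0.179 g
Anode: 2Cl⁻ → Cl₂ + 2e⁻ → n(Cl₂) = 0.006080/2 = 0.003040 mol → 0.0730 L

0.179 g Co; 0.0730 L Cl₂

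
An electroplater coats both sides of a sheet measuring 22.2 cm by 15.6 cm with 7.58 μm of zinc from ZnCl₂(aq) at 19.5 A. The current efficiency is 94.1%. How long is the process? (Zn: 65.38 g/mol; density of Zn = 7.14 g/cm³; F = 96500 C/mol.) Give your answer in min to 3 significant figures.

10.1 min

Plated area = 2 × 22.2 × 15.6 = 692.6 cm²
Volume = 692.6 × 7.58×10⁻⁴ cm = 0.5250 cm³
m(Zn) = 0.5250 × 7.14 = 3.749 g
n(Zn) = 3.749 / 65.38 = 0.05734 mol; n(e⁻) = 2 × 0.05734 = 0.1147 mol
Q = 0.1147 × 96500 / 0.941 = 11760 C
t = 11760 / 19.5 = 603.1 s = 10.1 min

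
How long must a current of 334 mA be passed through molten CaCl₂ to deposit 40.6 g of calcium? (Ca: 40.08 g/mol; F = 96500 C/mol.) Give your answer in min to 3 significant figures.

n(Ca) = 40.6 / 40.08 = 1.013 mol
Ca²⁺ + 2e⁻ → Ca, so n(e⁻) = 2 × 1.013 = 2.026 mol
Q = 2.026 × 96500 = 1.955×10^5 C
t = Q / I = 1.955×10^5 / 0.334 = 5.853×10^5 s = 9760 min

9760 min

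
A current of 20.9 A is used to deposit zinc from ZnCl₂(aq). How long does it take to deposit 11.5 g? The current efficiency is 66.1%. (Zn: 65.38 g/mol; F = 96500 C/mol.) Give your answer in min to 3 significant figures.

41.0 min

n(Zn) = 11.5 / 65.38 = 0.1759 mol
Zn²⁺ + 2e⁻ → Zn, so n(e⁻) = 2 × 0.1759 = 0.3518 mol
Q = 0.3518 × 96500 / 0.661 = 51360 C
t = Q / I = 51360 / 20.9 = 2457 s = 41.0 min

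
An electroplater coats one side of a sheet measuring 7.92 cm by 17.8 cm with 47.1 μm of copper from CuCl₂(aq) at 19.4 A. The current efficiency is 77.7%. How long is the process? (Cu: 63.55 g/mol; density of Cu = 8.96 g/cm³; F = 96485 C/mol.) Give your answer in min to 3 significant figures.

20.0 min

Plated area = 7.92 × 17.8 = 141.0 cm²
Volume = 141.0 × 47.1×10⁻⁴ cm = 0.6641 cm³
m(Cu) = 0.6641 × 8.96 = 5.950 g
n(Cu) = 5.950 / 63.55 = 0.09363 mol; n(e⁻) = 2 × 0.09363 = 0.1873 mol
Q = 0.1873 × 96485 / 0.777 = 23260 C
t = 23260 / 19.4 = 1199 s = 20.0 min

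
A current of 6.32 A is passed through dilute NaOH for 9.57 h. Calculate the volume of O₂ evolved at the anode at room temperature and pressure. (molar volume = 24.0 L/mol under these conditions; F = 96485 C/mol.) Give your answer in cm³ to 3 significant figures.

13500 cm³

Q = 6.32 A × 34452 s = 2.177×10^5 C
n(e⁻) = Q/F = 2.177×10^5/96485 = 2.256 mol
2H₂O → O₂ + 4H⁺ + 4e⁻, so n(O₂) = 2.256 / 4 = 0.5640 mol
V = 0.5640 × 24.0 = 13.54 L
= 13500 cm³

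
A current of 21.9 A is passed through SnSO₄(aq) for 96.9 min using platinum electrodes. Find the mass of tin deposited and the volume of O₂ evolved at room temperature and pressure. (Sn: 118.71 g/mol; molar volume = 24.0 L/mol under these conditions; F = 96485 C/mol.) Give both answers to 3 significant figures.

Q = 21.9 × 5814 = 1.273×10^5 C; n(e⁻) = 1.273×10^5 / 96485 = 1.319 mol
Cathode: Sn²⁺ + 2e⁻ → Sn → n(Sn) = 1.319/2 = 0.6595 mol → 78.3 g
Anode: 2H₂O → O₂ + 4H⁺ + 4e⁻ → n(O₂) = 1.319/4 = 0.3298 mol → 7.92 L

78.3 g Sn; 7.92 L O₂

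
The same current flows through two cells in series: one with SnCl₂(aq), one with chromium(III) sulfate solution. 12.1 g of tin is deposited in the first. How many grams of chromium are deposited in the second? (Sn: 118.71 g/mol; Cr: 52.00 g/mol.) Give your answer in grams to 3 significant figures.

3.53 g

n(Sn) = 12.1 / 118.71 = 0.1019 mol
Sn²⁺ + 2e⁻ → Sn, so n(e⁻) = 2 × 0.1019 = 0.2038 mol
In series, the same 0.2038 mol of electrons flows through the second cell.
Cr³⁺ + 3e⁻ → Cr, so n(Cr) = 0.2038 / 3 = 0.06793 mol
m(Cr) = 0.06793 × 52.00 = 3.53 g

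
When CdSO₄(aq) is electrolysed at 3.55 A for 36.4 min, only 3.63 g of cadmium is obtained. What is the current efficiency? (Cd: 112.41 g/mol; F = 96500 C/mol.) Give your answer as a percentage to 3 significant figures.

Q = 3.55 × 2184 = 7753 C
n(e⁻) = 7753 / 96500 = 0.08034 mol
Cd²⁺ + 2e⁻ → Cd, so theoretical n(Cd) = 0.04017 mol → 4.516 g
Efficiency = 3.63 / 4.516 = 0.8038 = 80.4%

80.4%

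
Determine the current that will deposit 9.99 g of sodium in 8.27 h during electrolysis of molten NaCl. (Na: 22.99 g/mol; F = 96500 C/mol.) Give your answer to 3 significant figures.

n(Na) = 9.99 / 22.99 = 0.4345 mol
Na⁺ + e⁻ → Na, so n(e⁻) = 0.4345 mol
Q = 0.4345 × 96500 = 41930 C
I = Q / t = 41930 / 29772 s = 1.41 A

1.41 A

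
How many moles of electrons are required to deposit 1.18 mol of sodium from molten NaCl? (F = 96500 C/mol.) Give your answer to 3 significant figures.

Na⁺ + e⁻ → Na, so n(e⁻) = 1 × 1.18 = 1.180 mol

1.18 mol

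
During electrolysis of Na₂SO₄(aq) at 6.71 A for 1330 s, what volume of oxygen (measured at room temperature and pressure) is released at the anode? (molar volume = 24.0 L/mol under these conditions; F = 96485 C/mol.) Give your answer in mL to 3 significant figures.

555 mL

Charge passed = 6.71 × 1330 = 8924 C
n(e⁻) = Q/F = 8924/96485 = 0.09249 mol
2H₂O → O₂ + 4H⁺ + 4e⁻, so n(O₂) = 0.09249 / 4 = 0.02312 mol
V = 0.02312 × 24.0 = 0.5549 L
= 555 mL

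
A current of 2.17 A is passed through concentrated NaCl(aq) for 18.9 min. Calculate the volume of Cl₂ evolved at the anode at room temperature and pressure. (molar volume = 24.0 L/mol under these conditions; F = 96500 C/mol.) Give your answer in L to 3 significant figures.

Charge passed = 2.17 × 1134 = 2461 C
n(e⁻) = Q/F = 2461/96500 = 0.02550 mol
2Cl⁻ → Cl₂ + 2e⁻, so n(Cl₂) = 0.02550 / 2 = 0.01275 mol
V = 0.01275 × 24.0 = 0.3060 L

0.306 L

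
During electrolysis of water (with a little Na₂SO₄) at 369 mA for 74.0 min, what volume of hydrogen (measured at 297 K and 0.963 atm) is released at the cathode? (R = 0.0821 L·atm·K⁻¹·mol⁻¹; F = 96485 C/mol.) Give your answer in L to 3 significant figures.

Q = 0.369 A × 4440 s = 1638 C
n(e⁻) = Q/F = 1638/96485 = 0.01698 mol
2H⁺ + 2e⁻ → H₂, so n(H₂) = 0.01698 / 2 = 0.008490 mol
V = nRT/P = 0.008490 × 0.0821 × 297 / 0.963 = 0.2150 L

0.215 L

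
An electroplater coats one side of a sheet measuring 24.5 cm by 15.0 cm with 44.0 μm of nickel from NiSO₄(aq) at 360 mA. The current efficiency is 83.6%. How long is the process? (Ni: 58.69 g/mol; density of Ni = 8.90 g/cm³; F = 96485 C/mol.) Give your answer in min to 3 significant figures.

Plated area = 24.5 × 15.0 = 367.5 cm²
Volume = 367.5 × 44.0×10⁻⁴ cm = 1.617 cm³
m(Ni) = 1.617 × 8.90 = 14.39 g
n(Ni) = 14.39 / 58.69 = 0.2452 mol; n(e⁻) = 2 × 0.2452 = 0.4904 mol
Q = 0.4904 × 96485 / 0.836 = 56600 C
t = 56600 / 0.360 = 1.572×10^5 s = 2620 min

2620 min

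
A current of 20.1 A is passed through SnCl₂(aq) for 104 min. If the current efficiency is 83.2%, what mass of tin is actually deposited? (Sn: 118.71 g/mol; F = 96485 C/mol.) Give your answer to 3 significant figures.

64.2 g

Q = 20.1 × 6240 = 1.254×10^5 C
n(e⁻) = 1.254×10^5 / 96485 = 1.300 mol
Sn²⁺ + 2e⁻ → Sn, so theoretical m(Sn) = 0.6500 × 118.71 = 77.16 g
Actual mass = 83.2% × 77.16 = 64.2 g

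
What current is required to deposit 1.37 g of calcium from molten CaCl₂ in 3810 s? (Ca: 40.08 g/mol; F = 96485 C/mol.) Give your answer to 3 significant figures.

1.73 A

n(Ca) = 1.37 / 40.08 = 0.03418 mol
Ca²⁺ + 2e⁻ → Ca, so n(e⁻) = 2 × 0.03418 = 0.06836 mol
Q = 0.06836 × 96485 = 6596 C
I = Q / t = 6596 / 3810 s = 1.73 A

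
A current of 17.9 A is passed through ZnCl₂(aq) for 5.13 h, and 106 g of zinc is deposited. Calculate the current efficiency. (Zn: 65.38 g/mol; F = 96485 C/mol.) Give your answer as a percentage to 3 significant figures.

Q = 17.9 × 18468 = 3.306×10^5 C
n(e⁻) = 3.306×10^5 / 96485 = 3.426 mol
Zn²⁺ + 2e⁻ → Zn, so theoretical n(Zn) = 1.713 mol → 112.0 g
Efficiency = 106 / 112.0 = 0.9464 = 94.6%

94.6%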